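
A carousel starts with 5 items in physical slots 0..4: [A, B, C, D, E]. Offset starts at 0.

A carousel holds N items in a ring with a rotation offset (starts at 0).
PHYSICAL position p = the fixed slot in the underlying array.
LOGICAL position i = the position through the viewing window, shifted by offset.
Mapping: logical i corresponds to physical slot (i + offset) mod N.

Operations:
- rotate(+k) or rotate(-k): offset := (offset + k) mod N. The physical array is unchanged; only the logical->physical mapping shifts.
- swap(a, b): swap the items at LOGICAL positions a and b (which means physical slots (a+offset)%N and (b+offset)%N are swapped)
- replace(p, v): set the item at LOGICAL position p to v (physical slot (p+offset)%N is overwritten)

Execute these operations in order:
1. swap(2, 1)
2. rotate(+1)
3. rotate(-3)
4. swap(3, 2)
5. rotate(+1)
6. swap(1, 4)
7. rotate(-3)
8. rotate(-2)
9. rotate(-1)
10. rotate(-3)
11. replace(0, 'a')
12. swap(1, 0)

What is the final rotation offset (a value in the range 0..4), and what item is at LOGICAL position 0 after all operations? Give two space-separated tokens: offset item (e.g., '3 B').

After op 1 (swap(2, 1)): offset=0, physical=[A,C,B,D,E], logical=[A,C,B,D,E]
After op 2 (rotate(+1)): offset=1, physical=[A,C,B,D,E], logical=[C,B,D,E,A]
After op 3 (rotate(-3)): offset=3, physical=[A,C,B,D,E], logical=[D,E,A,C,B]
After op 4 (swap(3, 2)): offset=3, physical=[C,A,B,D,E], logical=[D,E,C,A,B]
After op 5 (rotate(+1)): offset=4, physical=[C,A,B,D,E], logical=[E,C,A,B,D]
After op 6 (swap(1, 4)): offset=4, physical=[D,A,B,C,E], logical=[E,D,A,B,C]
After op 7 (rotate(-3)): offset=1, physical=[D,A,B,C,E], logical=[A,B,C,E,D]
After op 8 (rotate(-2)): offset=4, physical=[D,A,B,C,E], logical=[E,D,A,B,C]
After op 9 (rotate(-1)): offset=3, physical=[D,A,B,C,E], logical=[C,E,D,A,B]
After op 10 (rotate(-3)): offset=0, physical=[D,A,B,C,E], logical=[D,A,B,C,E]
After op 11 (replace(0, 'a')): offset=0, physical=[a,A,B,C,E], logical=[a,A,B,C,E]
After op 12 (swap(1, 0)): offset=0, physical=[A,a,B,C,E], logical=[A,a,B,C,E]

Answer: 0 A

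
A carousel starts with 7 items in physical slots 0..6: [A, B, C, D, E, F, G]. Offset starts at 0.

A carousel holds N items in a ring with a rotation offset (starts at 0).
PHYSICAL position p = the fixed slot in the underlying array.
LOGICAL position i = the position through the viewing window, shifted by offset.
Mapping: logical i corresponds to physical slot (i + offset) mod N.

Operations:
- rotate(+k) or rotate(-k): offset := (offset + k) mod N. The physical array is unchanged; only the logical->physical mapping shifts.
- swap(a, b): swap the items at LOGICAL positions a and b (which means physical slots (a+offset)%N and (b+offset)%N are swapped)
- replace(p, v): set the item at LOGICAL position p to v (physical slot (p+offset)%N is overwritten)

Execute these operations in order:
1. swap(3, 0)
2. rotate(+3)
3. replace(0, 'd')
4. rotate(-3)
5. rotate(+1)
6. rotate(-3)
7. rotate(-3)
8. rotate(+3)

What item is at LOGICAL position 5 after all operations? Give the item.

After op 1 (swap(3, 0)): offset=0, physical=[D,B,C,A,E,F,G], logical=[D,B,C,A,E,F,G]
After op 2 (rotate(+3)): offset=3, physical=[D,B,C,A,E,F,G], logical=[A,E,F,G,D,B,C]
After op 3 (replace(0, 'd')): offset=3, physical=[D,B,C,d,E,F,G], logical=[d,E,F,G,D,B,C]
After op 4 (rotate(-3)): offset=0, physical=[D,B,C,d,E,F,G], logical=[D,B,C,d,E,F,G]
After op 5 (rotate(+1)): offset=1, physical=[D,B,C,d,E,F,G], logical=[B,C,d,E,F,G,D]
After op 6 (rotate(-3)): offset=5, physical=[D,B,C,d,E,F,G], logical=[F,G,D,B,C,d,E]
After op 7 (rotate(-3)): offset=2, physical=[D,B,C,d,E,F,G], logical=[C,d,E,F,G,D,B]
After op 8 (rotate(+3)): offset=5, physical=[D,B,C,d,E,F,G], logical=[F,G,D,B,C,d,E]

Answer: d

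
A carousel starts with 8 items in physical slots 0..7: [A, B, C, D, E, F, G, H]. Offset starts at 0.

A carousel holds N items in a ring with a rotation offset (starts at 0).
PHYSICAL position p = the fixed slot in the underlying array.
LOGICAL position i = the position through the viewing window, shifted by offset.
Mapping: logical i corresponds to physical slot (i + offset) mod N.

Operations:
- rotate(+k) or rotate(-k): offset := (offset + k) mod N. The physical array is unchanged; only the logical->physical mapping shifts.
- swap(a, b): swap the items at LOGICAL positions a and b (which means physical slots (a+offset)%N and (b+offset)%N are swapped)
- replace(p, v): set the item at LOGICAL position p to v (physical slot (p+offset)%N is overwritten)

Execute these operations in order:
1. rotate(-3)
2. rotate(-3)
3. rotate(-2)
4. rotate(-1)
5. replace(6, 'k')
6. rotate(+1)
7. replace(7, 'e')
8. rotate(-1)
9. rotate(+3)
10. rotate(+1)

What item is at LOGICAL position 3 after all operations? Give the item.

Answer: G

Derivation:
After op 1 (rotate(-3)): offset=5, physical=[A,B,C,D,E,F,G,H], logical=[F,G,H,A,B,C,D,E]
After op 2 (rotate(-3)): offset=2, physical=[A,B,C,D,E,F,G,H], logical=[C,D,E,F,G,H,A,B]
After op 3 (rotate(-2)): offset=0, physical=[A,B,C,D,E,F,G,H], logical=[A,B,C,D,E,F,G,H]
After op 4 (rotate(-1)): offset=7, physical=[A,B,C,D,E,F,G,H], logical=[H,A,B,C,D,E,F,G]
After op 5 (replace(6, 'k')): offset=7, physical=[A,B,C,D,E,k,G,H], logical=[H,A,B,C,D,E,k,G]
After op 6 (rotate(+1)): offset=0, physical=[A,B,C,D,E,k,G,H], logical=[A,B,C,D,E,k,G,H]
After op 7 (replace(7, 'e')): offset=0, physical=[A,B,C,D,E,k,G,e], logical=[A,B,C,D,E,k,G,e]
After op 8 (rotate(-1)): offset=7, physical=[A,B,C,D,E,k,G,e], logical=[e,A,B,C,D,E,k,G]
After op 9 (rotate(+3)): offset=2, physical=[A,B,C,D,E,k,G,e], logical=[C,D,E,k,G,e,A,B]
After op 10 (rotate(+1)): offset=3, physical=[A,B,C,D,E,k,G,e], logical=[D,E,k,G,e,A,B,C]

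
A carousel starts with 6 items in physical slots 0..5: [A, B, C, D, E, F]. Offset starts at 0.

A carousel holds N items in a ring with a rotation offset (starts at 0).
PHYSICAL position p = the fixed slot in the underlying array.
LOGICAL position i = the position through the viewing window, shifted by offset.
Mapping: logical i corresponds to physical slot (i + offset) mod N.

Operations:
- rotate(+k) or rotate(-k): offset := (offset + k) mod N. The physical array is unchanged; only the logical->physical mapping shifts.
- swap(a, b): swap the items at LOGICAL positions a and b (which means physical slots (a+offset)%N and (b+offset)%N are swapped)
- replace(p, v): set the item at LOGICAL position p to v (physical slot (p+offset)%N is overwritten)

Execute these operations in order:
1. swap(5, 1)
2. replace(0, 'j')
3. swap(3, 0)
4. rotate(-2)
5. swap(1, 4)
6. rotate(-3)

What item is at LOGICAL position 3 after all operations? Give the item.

Answer: E

Derivation:
After op 1 (swap(5, 1)): offset=0, physical=[A,F,C,D,E,B], logical=[A,F,C,D,E,B]
After op 2 (replace(0, 'j')): offset=0, physical=[j,F,C,D,E,B], logical=[j,F,C,D,E,B]
After op 3 (swap(3, 0)): offset=0, physical=[D,F,C,j,E,B], logical=[D,F,C,j,E,B]
After op 4 (rotate(-2)): offset=4, physical=[D,F,C,j,E,B], logical=[E,B,D,F,C,j]
After op 5 (swap(1, 4)): offset=4, physical=[D,F,B,j,E,C], logical=[E,C,D,F,B,j]
After op 6 (rotate(-3)): offset=1, physical=[D,F,B,j,E,C], logical=[F,B,j,E,C,D]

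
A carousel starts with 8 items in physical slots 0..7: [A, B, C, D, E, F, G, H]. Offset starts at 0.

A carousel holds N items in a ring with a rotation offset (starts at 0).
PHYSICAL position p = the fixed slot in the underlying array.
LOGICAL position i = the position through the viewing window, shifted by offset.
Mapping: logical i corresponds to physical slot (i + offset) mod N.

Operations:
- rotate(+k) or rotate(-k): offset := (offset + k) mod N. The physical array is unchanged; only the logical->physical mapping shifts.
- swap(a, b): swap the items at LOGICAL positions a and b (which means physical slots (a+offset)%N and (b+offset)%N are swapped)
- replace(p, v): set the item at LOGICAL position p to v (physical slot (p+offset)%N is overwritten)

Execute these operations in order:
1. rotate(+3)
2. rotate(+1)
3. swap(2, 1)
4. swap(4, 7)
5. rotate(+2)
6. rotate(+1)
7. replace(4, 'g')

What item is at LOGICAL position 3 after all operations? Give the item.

After op 1 (rotate(+3)): offset=3, physical=[A,B,C,D,E,F,G,H], logical=[D,E,F,G,H,A,B,C]
After op 2 (rotate(+1)): offset=4, physical=[A,B,C,D,E,F,G,H], logical=[E,F,G,H,A,B,C,D]
After op 3 (swap(2, 1)): offset=4, physical=[A,B,C,D,E,G,F,H], logical=[E,G,F,H,A,B,C,D]
After op 4 (swap(4, 7)): offset=4, physical=[D,B,C,A,E,G,F,H], logical=[E,G,F,H,D,B,C,A]
After op 5 (rotate(+2)): offset=6, physical=[D,B,C,A,E,G,F,H], logical=[F,H,D,B,C,A,E,G]
After op 6 (rotate(+1)): offset=7, physical=[D,B,C,A,E,G,F,H], logical=[H,D,B,C,A,E,G,F]
After op 7 (replace(4, 'g')): offset=7, physical=[D,B,C,g,E,G,F,H], logical=[H,D,B,C,g,E,G,F]

Answer: C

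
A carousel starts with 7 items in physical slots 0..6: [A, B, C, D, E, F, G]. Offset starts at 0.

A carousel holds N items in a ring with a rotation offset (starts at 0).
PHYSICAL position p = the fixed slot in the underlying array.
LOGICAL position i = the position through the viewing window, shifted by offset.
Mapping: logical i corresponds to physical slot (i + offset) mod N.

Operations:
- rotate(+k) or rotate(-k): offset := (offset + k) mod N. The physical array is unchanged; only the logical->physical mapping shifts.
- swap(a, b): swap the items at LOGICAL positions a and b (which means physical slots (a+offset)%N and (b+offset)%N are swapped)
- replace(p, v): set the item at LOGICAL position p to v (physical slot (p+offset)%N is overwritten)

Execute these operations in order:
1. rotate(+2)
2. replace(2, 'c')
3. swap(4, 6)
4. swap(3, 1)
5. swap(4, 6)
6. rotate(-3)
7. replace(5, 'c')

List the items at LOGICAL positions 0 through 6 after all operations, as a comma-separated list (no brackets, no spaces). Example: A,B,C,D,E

After op 1 (rotate(+2)): offset=2, physical=[A,B,C,D,E,F,G], logical=[C,D,E,F,G,A,B]
After op 2 (replace(2, 'c')): offset=2, physical=[A,B,C,D,c,F,G], logical=[C,D,c,F,G,A,B]
After op 3 (swap(4, 6)): offset=2, physical=[A,G,C,D,c,F,B], logical=[C,D,c,F,B,A,G]
After op 4 (swap(3, 1)): offset=2, physical=[A,G,C,F,c,D,B], logical=[C,F,c,D,B,A,G]
After op 5 (swap(4, 6)): offset=2, physical=[A,B,C,F,c,D,G], logical=[C,F,c,D,G,A,B]
After op 6 (rotate(-3)): offset=6, physical=[A,B,C,F,c,D,G], logical=[G,A,B,C,F,c,D]
After op 7 (replace(5, 'c')): offset=6, physical=[A,B,C,F,c,D,G], logical=[G,A,B,C,F,c,D]

Answer: G,A,B,C,F,c,D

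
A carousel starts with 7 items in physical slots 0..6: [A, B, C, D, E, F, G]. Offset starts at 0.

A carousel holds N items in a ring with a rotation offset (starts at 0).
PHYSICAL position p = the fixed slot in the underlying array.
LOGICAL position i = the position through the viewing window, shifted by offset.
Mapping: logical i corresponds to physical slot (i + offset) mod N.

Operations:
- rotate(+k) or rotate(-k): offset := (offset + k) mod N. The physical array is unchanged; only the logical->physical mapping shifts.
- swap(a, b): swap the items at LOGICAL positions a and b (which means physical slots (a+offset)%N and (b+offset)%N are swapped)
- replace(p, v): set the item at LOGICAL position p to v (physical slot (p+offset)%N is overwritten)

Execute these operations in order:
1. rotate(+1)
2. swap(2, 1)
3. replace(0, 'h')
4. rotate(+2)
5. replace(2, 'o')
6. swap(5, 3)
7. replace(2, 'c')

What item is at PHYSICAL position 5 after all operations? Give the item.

Answer: c

Derivation:
After op 1 (rotate(+1)): offset=1, physical=[A,B,C,D,E,F,G], logical=[B,C,D,E,F,G,A]
After op 2 (swap(2, 1)): offset=1, physical=[A,B,D,C,E,F,G], logical=[B,D,C,E,F,G,A]
After op 3 (replace(0, 'h')): offset=1, physical=[A,h,D,C,E,F,G], logical=[h,D,C,E,F,G,A]
After op 4 (rotate(+2)): offset=3, physical=[A,h,D,C,E,F,G], logical=[C,E,F,G,A,h,D]
After op 5 (replace(2, 'o')): offset=3, physical=[A,h,D,C,E,o,G], logical=[C,E,o,G,A,h,D]
After op 6 (swap(5, 3)): offset=3, physical=[A,G,D,C,E,o,h], logical=[C,E,o,h,A,G,D]
After op 7 (replace(2, 'c')): offset=3, physical=[A,G,D,C,E,c,h], logical=[C,E,c,h,A,G,D]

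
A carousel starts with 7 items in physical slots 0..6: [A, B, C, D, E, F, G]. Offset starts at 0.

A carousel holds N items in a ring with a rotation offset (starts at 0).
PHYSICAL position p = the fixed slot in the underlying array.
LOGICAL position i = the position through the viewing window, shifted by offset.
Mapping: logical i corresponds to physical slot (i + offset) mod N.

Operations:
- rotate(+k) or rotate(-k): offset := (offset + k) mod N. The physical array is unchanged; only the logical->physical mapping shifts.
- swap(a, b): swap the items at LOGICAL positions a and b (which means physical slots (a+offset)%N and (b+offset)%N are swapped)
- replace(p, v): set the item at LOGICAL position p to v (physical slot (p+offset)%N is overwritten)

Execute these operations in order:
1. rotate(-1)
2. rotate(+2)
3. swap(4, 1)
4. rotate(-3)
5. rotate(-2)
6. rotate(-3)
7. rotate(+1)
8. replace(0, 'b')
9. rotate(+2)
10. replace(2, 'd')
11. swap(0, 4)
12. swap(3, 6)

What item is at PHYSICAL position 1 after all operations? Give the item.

Answer: b

Derivation:
After op 1 (rotate(-1)): offset=6, physical=[A,B,C,D,E,F,G], logical=[G,A,B,C,D,E,F]
After op 2 (rotate(+2)): offset=1, physical=[A,B,C,D,E,F,G], logical=[B,C,D,E,F,G,A]
After op 3 (swap(4, 1)): offset=1, physical=[A,B,F,D,E,C,G], logical=[B,F,D,E,C,G,A]
After op 4 (rotate(-3)): offset=5, physical=[A,B,F,D,E,C,G], logical=[C,G,A,B,F,D,E]
After op 5 (rotate(-2)): offset=3, physical=[A,B,F,D,E,C,G], logical=[D,E,C,G,A,B,F]
After op 6 (rotate(-3)): offset=0, physical=[A,B,F,D,E,C,G], logical=[A,B,F,D,E,C,G]
After op 7 (rotate(+1)): offset=1, physical=[A,B,F,D,E,C,G], logical=[B,F,D,E,C,G,A]
After op 8 (replace(0, 'b')): offset=1, physical=[A,b,F,D,E,C,G], logical=[b,F,D,E,C,G,A]
After op 9 (rotate(+2)): offset=3, physical=[A,b,F,D,E,C,G], logical=[D,E,C,G,A,b,F]
After op 10 (replace(2, 'd')): offset=3, physical=[A,b,F,D,E,d,G], logical=[D,E,d,G,A,b,F]
After op 11 (swap(0, 4)): offset=3, physical=[D,b,F,A,E,d,G], logical=[A,E,d,G,D,b,F]
After op 12 (swap(3, 6)): offset=3, physical=[D,b,G,A,E,d,F], logical=[A,E,d,F,D,b,G]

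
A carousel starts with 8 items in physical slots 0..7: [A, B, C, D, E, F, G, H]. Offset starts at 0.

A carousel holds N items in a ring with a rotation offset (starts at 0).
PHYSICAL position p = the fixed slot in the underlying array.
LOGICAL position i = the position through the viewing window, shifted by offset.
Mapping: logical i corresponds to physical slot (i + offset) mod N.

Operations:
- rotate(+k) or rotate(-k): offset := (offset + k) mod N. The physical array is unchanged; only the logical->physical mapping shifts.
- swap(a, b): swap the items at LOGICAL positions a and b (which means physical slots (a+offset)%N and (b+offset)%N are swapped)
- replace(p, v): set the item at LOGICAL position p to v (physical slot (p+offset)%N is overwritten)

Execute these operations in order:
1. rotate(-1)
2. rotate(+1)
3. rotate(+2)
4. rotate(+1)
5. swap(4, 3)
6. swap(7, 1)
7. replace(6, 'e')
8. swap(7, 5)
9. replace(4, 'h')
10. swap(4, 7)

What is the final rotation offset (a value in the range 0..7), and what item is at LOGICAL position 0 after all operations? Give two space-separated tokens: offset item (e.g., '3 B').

Answer: 3 D

Derivation:
After op 1 (rotate(-1)): offset=7, physical=[A,B,C,D,E,F,G,H], logical=[H,A,B,C,D,E,F,G]
After op 2 (rotate(+1)): offset=0, physical=[A,B,C,D,E,F,G,H], logical=[A,B,C,D,E,F,G,H]
After op 3 (rotate(+2)): offset=2, physical=[A,B,C,D,E,F,G,H], logical=[C,D,E,F,G,H,A,B]
After op 4 (rotate(+1)): offset=3, physical=[A,B,C,D,E,F,G,H], logical=[D,E,F,G,H,A,B,C]
After op 5 (swap(4, 3)): offset=3, physical=[A,B,C,D,E,F,H,G], logical=[D,E,F,H,G,A,B,C]
After op 6 (swap(7, 1)): offset=3, physical=[A,B,E,D,C,F,H,G], logical=[D,C,F,H,G,A,B,E]
After op 7 (replace(6, 'e')): offset=3, physical=[A,e,E,D,C,F,H,G], logical=[D,C,F,H,G,A,e,E]
After op 8 (swap(7, 5)): offset=3, physical=[E,e,A,D,C,F,H,G], logical=[D,C,F,H,G,E,e,A]
After op 9 (replace(4, 'h')): offset=3, physical=[E,e,A,D,C,F,H,h], logical=[D,C,F,H,h,E,e,A]
After op 10 (swap(4, 7)): offset=3, physical=[E,e,h,D,C,F,H,A], logical=[D,C,F,H,A,E,e,h]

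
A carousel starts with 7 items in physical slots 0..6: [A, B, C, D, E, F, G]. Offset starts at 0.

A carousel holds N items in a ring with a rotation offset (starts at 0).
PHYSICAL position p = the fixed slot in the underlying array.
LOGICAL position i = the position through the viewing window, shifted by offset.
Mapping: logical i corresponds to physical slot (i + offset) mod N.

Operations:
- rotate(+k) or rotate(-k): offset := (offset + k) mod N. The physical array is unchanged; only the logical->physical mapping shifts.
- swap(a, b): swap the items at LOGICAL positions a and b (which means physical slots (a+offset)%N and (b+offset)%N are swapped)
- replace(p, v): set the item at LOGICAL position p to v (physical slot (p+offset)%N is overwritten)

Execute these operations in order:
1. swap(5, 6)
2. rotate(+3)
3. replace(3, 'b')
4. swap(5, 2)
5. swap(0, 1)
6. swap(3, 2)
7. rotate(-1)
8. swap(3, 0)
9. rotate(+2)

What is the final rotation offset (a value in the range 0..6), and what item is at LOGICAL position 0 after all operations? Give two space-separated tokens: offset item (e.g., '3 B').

Answer: 4 D

Derivation:
After op 1 (swap(5, 6)): offset=0, physical=[A,B,C,D,E,G,F], logical=[A,B,C,D,E,G,F]
After op 2 (rotate(+3)): offset=3, physical=[A,B,C,D,E,G,F], logical=[D,E,G,F,A,B,C]
After op 3 (replace(3, 'b')): offset=3, physical=[A,B,C,D,E,G,b], logical=[D,E,G,b,A,B,C]
After op 4 (swap(5, 2)): offset=3, physical=[A,G,C,D,E,B,b], logical=[D,E,B,b,A,G,C]
After op 5 (swap(0, 1)): offset=3, physical=[A,G,C,E,D,B,b], logical=[E,D,B,b,A,G,C]
After op 6 (swap(3, 2)): offset=3, physical=[A,G,C,E,D,b,B], logical=[E,D,b,B,A,G,C]
After op 7 (rotate(-1)): offset=2, physical=[A,G,C,E,D,b,B], logical=[C,E,D,b,B,A,G]
After op 8 (swap(3, 0)): offset=2, physical=[A,G,b,E,D,C,B], logical=[b,E,D,C,B,A,G]
After op 9 (rotate(+2)): offset=4, physical=[A,G,b,E,D,C,B], logical=[D,C,B,A,G,b,E]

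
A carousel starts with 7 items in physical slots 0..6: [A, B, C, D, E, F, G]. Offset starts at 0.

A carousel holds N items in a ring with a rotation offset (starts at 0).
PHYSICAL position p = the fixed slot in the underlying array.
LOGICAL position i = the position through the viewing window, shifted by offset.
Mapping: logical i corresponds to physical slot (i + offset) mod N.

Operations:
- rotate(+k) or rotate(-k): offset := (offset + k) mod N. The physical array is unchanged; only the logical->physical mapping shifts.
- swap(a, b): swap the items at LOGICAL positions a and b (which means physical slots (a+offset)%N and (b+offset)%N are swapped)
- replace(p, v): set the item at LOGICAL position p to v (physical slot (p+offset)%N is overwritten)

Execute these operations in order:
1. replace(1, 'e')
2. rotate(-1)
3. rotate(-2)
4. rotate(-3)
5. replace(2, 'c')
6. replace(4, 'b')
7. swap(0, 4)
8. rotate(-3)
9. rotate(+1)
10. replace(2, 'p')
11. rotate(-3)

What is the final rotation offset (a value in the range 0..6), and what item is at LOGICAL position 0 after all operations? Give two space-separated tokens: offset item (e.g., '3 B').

Answer: 3 c

Derivation:
After op 1 (replace(1, 'e')): offset=0, physical=[A,e,C,D,E,F,G], logical=[A,e,C,D,E,F,G]
After op 2 (rotate(-1)): offset=6, physical=[A,e,C,D,E,F,G], logical=[G,A,e,C,D,E,F]
After op 3 (rotate(-2)): offset=4, physical=[A,e,C,D,E,F,G], logical=[E,F,G,A,e,C,D]
After op 4 (rotate(-3)): offset=1, physical=[A,e,C,D,E,F,G], logical=[e,C,D,E,F,G,A]
After op 5 (replace(2, 'c')): offset=1, physical=[A,e,C,c,E,F,G], logical=[e,C,c,E,F,G,A]
After op 6 (replace(4, 'b')): offset=1, physical=[A,e,C,c,E,b,G], logical=[e,C,c,E,b,G,A]
After op 7 (swap(0, 4)): offset=1, physical=[A,b,C,c,E,e,G], logical=[b,C,c,E,e,G,A]
After op 8 (rotate(-3)): offset=5, physical=[A,b,C,c,E,e,G], logical=[e,G,A,b,C,c,E]
After op 9 (rotate(+1)): offset=6, physical=[A,b,C,c,E,e,G], logical=[G,A,b,C,c,E,e]
After op 10 (replace(2, 'p')): offset=6, physical=[A,p,C,c,E,e,G], logical=[G,A,p,C,c,E,e]
After op 11 (rotate(-3)): offset=3, physical=[A,p,C,c,E,e,G], logical=[c,E,e,G,A,p,C]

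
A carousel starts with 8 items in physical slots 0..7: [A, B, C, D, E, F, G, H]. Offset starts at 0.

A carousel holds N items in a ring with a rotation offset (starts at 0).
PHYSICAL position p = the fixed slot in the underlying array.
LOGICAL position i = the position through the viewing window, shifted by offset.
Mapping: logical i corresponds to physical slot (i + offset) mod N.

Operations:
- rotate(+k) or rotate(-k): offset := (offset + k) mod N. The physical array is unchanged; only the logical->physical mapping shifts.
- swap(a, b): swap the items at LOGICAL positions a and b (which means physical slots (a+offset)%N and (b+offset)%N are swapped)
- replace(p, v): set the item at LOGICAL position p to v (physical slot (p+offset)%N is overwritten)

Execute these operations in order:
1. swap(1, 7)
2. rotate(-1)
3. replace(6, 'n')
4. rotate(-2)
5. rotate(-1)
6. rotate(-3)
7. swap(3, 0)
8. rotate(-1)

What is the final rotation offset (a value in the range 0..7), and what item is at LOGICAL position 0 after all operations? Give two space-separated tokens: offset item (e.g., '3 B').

Answer: 0 A

Derivation:
After op 1 (swap(1, 7)): offset=0, physical=[A,H,C,D,E,F,G,B], logical=[A,H,C,D,E,F,G,B]
After op 2 (rotate(-1)): offset=7, physical=[A,H,C,D,E,F,G,B], logical=[B,A,H,C,D,E,F,G]
After op 3 (replace(6, 'n')): offset=7, physical=[A,H,C,D,E,n,G,B], logical=[B,A,H,C,D,E,n,G]
After op 4 (rotate(-2)): offset=5, physical=[A,H,C,D,E,n,G,B], logical=[n,G,B,A,H,C,D,E]
After op 5 (rotate(-1)): offset=4, physical=[A,H,C,D,E,n,G,B], logical=[E,n,G,B,A,H,C,D]
After op 6 (rotate(-3)): offset=1, physical=[A,H,C,D,E,n,G,B], logical=[H,C,D,E,n,G,B,A]
After op 7 (swap(3, 0)): offset=1, physical=[A,E,C,D,H,n,G,B], logical=[E,C,D,H,n,G,B,A]
After op 8 (rotate(-1)): offset=0, physical=[A,E,C,D,H,n,G,B], logical=[A,E,C,D,H,n,G,B]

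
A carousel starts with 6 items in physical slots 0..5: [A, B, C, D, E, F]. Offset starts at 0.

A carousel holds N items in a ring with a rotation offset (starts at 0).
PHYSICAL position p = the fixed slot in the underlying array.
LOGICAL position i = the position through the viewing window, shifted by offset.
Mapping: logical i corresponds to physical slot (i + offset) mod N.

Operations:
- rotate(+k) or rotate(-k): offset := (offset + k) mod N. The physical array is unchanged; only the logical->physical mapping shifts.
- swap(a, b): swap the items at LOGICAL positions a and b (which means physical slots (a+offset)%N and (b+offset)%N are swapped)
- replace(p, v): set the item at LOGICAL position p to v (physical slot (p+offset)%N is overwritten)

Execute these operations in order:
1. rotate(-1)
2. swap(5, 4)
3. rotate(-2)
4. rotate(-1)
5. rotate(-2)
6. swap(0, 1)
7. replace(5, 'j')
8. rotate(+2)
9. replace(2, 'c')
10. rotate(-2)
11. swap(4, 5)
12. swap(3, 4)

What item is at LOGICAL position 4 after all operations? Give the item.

Answer: E

Derivation:
After op 1 (rotate(-1)): offset=5, physical=[A,B,C,D,E,F], logical=[F,A,B,C,D,E]
After op 2 (swap(5, 4)): offset=5, physical=[A,B,C,E,D,F], logical=[F,A,B,C,E,D]
After op 3 (rotate(-2)): offset=3, physical=[A,B,C,E,D,F], logical=[E,D,F,A,B,C]
After op 4 (rotate(-1)): offset=2, physical=[A,B,C,E,D,F], logical=[C,E,D,F,A,B]
After op 5 (rotate(-2)): offset=0, physical=[A,B,C,E,D,F], logical=[A,B,C,E,D,F]
After op 6 (swap(0, 1)): offset=0, physical=[B,A,C,E,D,F], logical=[B,A,C,E,D,F]
After op 7 (replace(5, 'j')): offset=0, physical=[B,A,C,E,D,j], logical=[B,A,C,E,D,j]
After op 8 (rotate(+2)): offset=2, physical=[B,A,C,E,D,j], logical=[C,E,D,j,B,A]
After op 9 (replace(2, 'c')): offset=2, physical=[B,A,C,E,c,j], logical=[C,E,c,j,B,A]
After op 10 (rotate(-2)): offset=0, physical=[B,A,C,E,c,j], logical=[B,A,C,E,c,j]
After op 11 (swap(4, 5)): offset=0, physical=[B,A,C,E,j,c], logical=[B,A,C,E,j,c]
After op 12 (swap(3, 4)): offset=0, physical=[B,A,C,j,E,c], logical=[B,A,C,j,E,c]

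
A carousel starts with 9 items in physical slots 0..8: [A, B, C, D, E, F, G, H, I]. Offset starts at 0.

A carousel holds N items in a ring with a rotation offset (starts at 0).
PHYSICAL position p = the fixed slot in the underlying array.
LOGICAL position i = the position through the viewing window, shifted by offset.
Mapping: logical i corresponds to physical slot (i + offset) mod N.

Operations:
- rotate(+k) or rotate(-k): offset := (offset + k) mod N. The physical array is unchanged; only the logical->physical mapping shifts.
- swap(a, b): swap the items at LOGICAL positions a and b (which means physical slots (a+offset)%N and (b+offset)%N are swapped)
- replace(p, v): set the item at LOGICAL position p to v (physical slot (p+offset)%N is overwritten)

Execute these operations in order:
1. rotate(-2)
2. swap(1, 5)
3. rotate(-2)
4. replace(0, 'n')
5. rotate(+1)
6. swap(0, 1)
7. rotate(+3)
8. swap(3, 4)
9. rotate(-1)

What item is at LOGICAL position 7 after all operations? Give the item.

Answer: H

Derivation:
After op 1 (rotate(-2)): offset=7, physical=[A,B,C,D,E,F,G,H,I], logical=[H,I,A,B,C,D,E,F,G]
After op 2 (swap(1, 5)): offset=7, physical=[A,B,C,I,E,F,G,H,D], logical=[H,D,A,B,C,I,E,F,G]
After op 3 (rotate(-2)): offset=5, physical=[A,B,C,I,E,F,G,H,D], logical=[F,G,H,D,A,B,C,I,E]
After op 4 (replace(0, 'n')): offset=5, physical=[A,B,C,I,E,n,G,H,D], logical=[n,G,H,D,A,B,C,I,E]
After op 5 (rotate(+1)): offset=6, physical=[A,B,C,I,E,n,G,H,D], logical=[G,H,D,A,B,C,I,E,n]
After op 6 (swap(0, 1)): offset=6, physical=[A,B,C,I,E,n,H,G,D], logical=[H,G,D,A,B,C,I,E,n]
After op 7 (rotate(+3)): offset=0, physical=[A,B,C,I,E,n,H,G,D], logical=[A,B,C,I,E,n,H,G,D]
After op 8 (swap(3, 4)): offset=0, physical=[A,B,C,E,I,n,H,G,D], logical=[A,B,C,E,I,n,H,G,D]
After op 9 (rotate(-1)): offset=8, physical=[A,B,C,E,I,n,H,G,D], logical=[D,A,B,C,E,I,n,H,G]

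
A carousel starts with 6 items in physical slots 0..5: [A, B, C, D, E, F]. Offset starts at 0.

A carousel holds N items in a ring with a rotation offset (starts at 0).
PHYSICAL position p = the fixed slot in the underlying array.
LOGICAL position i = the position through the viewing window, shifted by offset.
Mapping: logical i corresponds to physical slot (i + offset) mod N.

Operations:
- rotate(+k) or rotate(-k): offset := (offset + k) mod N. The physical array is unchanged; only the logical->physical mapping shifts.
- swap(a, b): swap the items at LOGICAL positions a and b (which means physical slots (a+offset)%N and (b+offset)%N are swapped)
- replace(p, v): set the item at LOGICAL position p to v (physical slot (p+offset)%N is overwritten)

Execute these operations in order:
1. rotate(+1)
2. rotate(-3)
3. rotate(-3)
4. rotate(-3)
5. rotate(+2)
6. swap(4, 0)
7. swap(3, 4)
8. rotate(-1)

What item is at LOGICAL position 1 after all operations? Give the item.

Answer: E

Derivation:
After op 1 (rotate(+1)): offset=1, physical=[A,B,C,D,E,F], logical=[B,C,D,E,F,A]
After op 2 (rotate(-3)): offset=4, physical=[A,B,C,D,E,F], logical=[E,F,A,B,C,D]
After op 3 (rotate(-3)): offset=1, physical=[A,B,C,D,E,F], logical=[B,C,D,E,F,A]
After op 4 (rotate(-3)): offset=4, physical=[A,B,C,D,E,F], logical=[E,F,A,B,C,D]
After op 5 (rotate(+2)): offset=0, physical=[A,B,C,D,E,F], logical=[A,B,C,D,E,F]
After op 6 (swap(4, 0)): offset=0, physical=[E,B,C,D,A,F], logical=[E,B,C,D,A,F]
After op 7 (swap(3, 4)): offset=0, physical=[E,B,C,A,D,F], logical=[E,B,C,A,D,F]
After op 8 (rotate(-1)): offset=5, physical=[E,B,C,A,D,F], logical=[F,E,B,C,A,D]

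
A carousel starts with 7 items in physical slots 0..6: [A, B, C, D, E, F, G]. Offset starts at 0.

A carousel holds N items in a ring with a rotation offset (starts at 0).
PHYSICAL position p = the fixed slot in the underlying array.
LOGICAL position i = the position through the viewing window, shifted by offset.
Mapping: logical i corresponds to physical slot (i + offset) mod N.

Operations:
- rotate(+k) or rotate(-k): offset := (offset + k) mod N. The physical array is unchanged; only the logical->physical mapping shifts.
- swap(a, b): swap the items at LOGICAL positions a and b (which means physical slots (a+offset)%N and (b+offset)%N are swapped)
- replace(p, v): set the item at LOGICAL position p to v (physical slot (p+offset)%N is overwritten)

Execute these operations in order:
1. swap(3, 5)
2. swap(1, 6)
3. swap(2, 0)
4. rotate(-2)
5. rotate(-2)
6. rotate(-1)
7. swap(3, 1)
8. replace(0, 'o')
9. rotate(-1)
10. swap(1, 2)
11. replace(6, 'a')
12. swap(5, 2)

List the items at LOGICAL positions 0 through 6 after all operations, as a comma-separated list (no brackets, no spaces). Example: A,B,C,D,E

Answer: G,D,B,E,F,o,a

Derivation:
After op 1 (swap(3, 5)): offset=0, physical=[A,B,C,F,E,D,G], logical=[A,B,C,F,E,D,G]
After op 2 (swap(1, 6)): offset=0, physical=[A,G,C,F,E,D,B], logical=[A,G,C,F,E,D,B]
After op 3 (swap(2, 0)): offset=0, physical=[C,G,A,F,E,D,B], logical=[C,G,A,F,E,D,B]
After op 4 (rotate(-2)): offset=5, physical=[C,G,A,F,E,D,B], logical=[D,B,C,G,A,F,E]
After op 5 (rotate(-2)): offset=3, physical=[C,G,A,F,E,D,B], logical=[F,E,D,B,C,G,A]
After op 6 (rotate(-1)): offset=2, physical=[C,G,A,F,E,D,B], logical=[A,F,E,D,B,C,G]
After op 7 (swap(3, 1)): offset=2, physical=[C,G,A,D,E,F,B], logical=[A,D,E,F,B,C,G]
After op 8 (replace(0, 'o')): offset=2, physical=[C,G,o,D,E,F,B], logical=[o,D,E,F,B,C,G]
After op 9 (rotate(-1)): offset=1, physical=[C,G,o,D,E,F,B], logical=[G,o,D,E,F,B,C]
After op 10 (swap(1, 2)): offset=1, physical=[C,G,D,o,E,F,B], logical=[G,D,o,E,F,B,C]
After op 11 (replace(6, 'a')): offset=1, physical=[a,G,D,o,E,F,B], logical=[G,D,o,E,F,B,a]
After op 12 (swap(5, 2)): offset=1, physical=[a,G,D,B,E,F,o], logical=[G,D,B,E,F,o,a]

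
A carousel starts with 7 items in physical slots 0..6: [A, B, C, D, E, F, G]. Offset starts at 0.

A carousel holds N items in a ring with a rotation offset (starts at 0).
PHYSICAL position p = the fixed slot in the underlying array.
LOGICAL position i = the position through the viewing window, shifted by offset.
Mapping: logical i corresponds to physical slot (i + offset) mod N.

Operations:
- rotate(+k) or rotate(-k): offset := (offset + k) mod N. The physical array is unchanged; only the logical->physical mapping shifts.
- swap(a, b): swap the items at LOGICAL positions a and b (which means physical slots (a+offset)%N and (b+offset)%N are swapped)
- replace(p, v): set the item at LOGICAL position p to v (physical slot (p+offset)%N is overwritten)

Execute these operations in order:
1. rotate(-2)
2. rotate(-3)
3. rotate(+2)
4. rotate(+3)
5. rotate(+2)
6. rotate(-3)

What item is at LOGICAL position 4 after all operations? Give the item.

After op 1 (rotate(-2)): offset=5, physical=[A,B,C,D,E,F,G], logical=[F,G,A,B,C,D,E]
After op 2 (rotate(-3)): offset=2, physical=[A,B,C,D,E,F,G], logical=[C,D,E,F,G,A,B]
After op 3 (rotate(+2)): offset=4, physical=[A,B,C,D,E,F,G], logical=[E,F,G,A,B,C,D]
After op 4 (rotate(+3)): offset=0, physical=[A,B,C,D,E,F,G], logical=[A,B,C,D,E,F,G]
After op 5 (rotate(+2)): offset=2, physical=[A,B,C,D,E,F,G], logical=[C,D,E,F,G,A,B]
After op 6 (rotate(-3)): offset=6, physical=[A,B,C,D,E,F,G], logical=[G,A,B,C,D,E,F]

Answer: D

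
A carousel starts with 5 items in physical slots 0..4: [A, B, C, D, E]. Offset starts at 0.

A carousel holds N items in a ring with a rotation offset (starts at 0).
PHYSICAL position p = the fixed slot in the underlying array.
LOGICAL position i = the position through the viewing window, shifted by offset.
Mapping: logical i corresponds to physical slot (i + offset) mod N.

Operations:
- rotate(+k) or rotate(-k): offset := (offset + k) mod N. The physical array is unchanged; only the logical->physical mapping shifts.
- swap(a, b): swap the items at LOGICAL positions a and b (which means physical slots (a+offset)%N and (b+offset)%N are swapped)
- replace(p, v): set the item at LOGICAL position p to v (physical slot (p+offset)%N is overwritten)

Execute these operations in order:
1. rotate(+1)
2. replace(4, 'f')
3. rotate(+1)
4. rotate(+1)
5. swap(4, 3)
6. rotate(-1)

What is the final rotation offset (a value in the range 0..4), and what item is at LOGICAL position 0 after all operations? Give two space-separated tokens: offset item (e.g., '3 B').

Answer: 2 B

Derivation:
After op 1 (rotate(+1)): offset=1, physical=[A,B,C,D,E], logical=[B,C,D,E,A]
After op 2 (replace(4, 'f')): offset=1, physical=[f,B,C,D,E], logical=[B,C,D,E,f]
After op 3 (rotate(+1)): offset=2, physical=[f,B,C,D,E], logical=[C,D,E,f,B]
After op 4 (rotate(+1)): offset=3, physical=[f,B,C,D,E], logical=[D,E,f,B,C]
After op 5 (swap(4, 3)): offset=3, physical=[f,C,B,D,E], logical=[D,E,f,C,B]
After op 6 (rotate(-1)): offset=2, physical=[f,C,B,D,E], logical=[B,D,E,f,C]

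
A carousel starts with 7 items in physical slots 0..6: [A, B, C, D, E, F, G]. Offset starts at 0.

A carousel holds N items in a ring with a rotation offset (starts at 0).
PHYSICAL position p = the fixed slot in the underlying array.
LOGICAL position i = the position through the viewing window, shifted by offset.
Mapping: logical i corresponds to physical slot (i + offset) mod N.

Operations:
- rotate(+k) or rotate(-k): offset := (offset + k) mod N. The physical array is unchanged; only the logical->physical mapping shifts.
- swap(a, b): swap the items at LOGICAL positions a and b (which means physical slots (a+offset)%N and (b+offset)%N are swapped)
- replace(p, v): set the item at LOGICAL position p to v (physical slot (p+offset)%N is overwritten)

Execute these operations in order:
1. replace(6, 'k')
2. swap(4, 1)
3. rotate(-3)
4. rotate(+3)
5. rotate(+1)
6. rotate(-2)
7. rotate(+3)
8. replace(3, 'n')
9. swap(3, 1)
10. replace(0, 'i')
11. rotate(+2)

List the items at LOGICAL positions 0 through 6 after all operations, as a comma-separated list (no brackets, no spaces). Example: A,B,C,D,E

Answer: B,D,k,A,E,i,n

Derivation:
After op 1 (replace(6, 'k')): offset=0, physical=[A,B,C,D,E,F,k], logical=[A,B,C,D,E,F,k]
After op 2 (swap(4, 1)): offset=0, physical=[A,E,C,D,B,F,k], logical=[A,E,C,D,B,F,k]
After op 3 (rotate(-3)): offset=4, physical=[A,E,C,D,B,F,k], logical=[B,F,k,A,E,C,D]
After op 4 (rotate(+3)): offset=0, physical=[A,E,C,D,B,F,k], logical=[A,E,C,D,B,F,k]
After op 5 (rotate(+1)): offset=1, physical=[A,E,C,D,B,F,k], logical=[E,C,D,B,F,k,A]
After op 6 (rotate(-2)): offset=6, physical=[A,E,C,D,B,F,k], logical=[k,A,E,C,D,B,F]
After op 7 (rotate(+3)): offset=2, physical=[A,E,C,D,B,F,k], logical=[C,D,B,F,k,A,E]
After op 8 (replace(3, 'n')): offset=2, physical=[A,E,C,D,B,n,k], logical=[C,D,B,n,k,A,E]
After op 9 (swap(3, 1)): offset=2, physical=[A,E,C,n,B,D,k], logical=[C,n,B,D,k,A,E]
After op 10 (replace(0, 'i')): offset=2, physical=[A,E,i,n,B,D,k], logical=[i,n,B,D,k,A,E]
After op 11 (rotate(+2)): offset=4, physical=[A,E,i,n,B,D,k], logical=[B,D,k,A,E,i,n]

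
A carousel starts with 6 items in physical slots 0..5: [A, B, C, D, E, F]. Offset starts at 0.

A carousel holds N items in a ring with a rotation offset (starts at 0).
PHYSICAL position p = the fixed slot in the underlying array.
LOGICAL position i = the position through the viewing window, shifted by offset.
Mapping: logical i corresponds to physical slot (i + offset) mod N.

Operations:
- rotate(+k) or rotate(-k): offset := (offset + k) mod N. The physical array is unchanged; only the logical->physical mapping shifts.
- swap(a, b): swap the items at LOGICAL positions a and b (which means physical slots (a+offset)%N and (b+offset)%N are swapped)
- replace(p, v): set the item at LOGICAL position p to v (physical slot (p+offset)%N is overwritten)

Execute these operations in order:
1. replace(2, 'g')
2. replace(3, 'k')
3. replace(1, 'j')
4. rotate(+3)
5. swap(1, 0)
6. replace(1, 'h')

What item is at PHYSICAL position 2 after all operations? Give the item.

After op 1 (replace(2, 'g')): offset=0, physical=[A,B,g,D,E,F], logical=[A,B,g,D,E,F]
After op 2 (replace(3, 'k')): offset=0, physical=[A,B,g,k,E,F], logical=[A,B,g,k,E,F]
After op 3 (replace(1, 'j')): offset=0, physical=[A,j,g,k,E,F], logical=[A,j,g,k,E,F]
After op 4 (rotate(+3)): offset=3, physical=[A,j,g,k,E,F], logical=[k,E,F,A,j,g]
After op 5 (swap(1, 0)): offset=3, physical=[A,j,g,E,k,F], logical=[E,k,F,A,j,g]
After op 6 (replace(1, 'h')): offset=3, physical=[A,j,g,E,h,F], logical=[E,h,F,A,j,g]

Answer: g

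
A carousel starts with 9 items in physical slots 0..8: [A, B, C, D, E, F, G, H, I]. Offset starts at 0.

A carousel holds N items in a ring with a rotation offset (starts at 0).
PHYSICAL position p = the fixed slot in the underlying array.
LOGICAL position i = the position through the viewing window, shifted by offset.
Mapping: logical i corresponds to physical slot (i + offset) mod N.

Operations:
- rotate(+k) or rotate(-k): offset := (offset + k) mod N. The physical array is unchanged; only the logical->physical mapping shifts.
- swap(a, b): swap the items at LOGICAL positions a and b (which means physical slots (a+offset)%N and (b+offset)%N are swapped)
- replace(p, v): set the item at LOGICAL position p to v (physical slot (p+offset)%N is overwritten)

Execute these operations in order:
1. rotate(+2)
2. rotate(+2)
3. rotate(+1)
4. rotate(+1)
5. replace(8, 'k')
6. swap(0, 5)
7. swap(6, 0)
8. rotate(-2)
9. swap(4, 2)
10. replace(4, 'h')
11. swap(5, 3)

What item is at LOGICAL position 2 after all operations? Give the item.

After op 1 (rotate(+2)): offset=2, physical=[A,B,C,D,E,F,G,H,I], logical=[C,D,E,F,G,H,I,A,B]
After op 2 (rotate(+2)): offset=4, physical=[A,B,C,D,E,F,G,H,I], logical=[E,F,G,H,I,A,B,C,D]
After op 3 (rotate(+1)): offset=5, physical=[A,B,C,D,E,F,G,H,I], logical=[F,G,H,I,A,B,C,D,E]
After op 4 (rotate(+1)): offset=6, physical=[A,B,C,D,E,F,G,H,I], logical=[G,H,I,A,B,C,D,E,F]
After op 5 (replace(8, 'k')): offset=6, physical=[A,B,C,D,E,k,G,H,I], logical=[G,H,I,A,B,C,D,E,k]
After op 6 (swap(0, 5)): offset=6, physical=[A,B,G,D,E,k,C,H,I], logical=[C,H,I,A,B,G,D,E,k]
After op 7 (swap(6, 0)): offset=6, physical=[A,B,G,C,E,k,D,H,I], logical=[D,H,I,A,B,G,C,E,k]
After op 8 (rotate(-2)): offset=4, physical=[A,B,G,C,E,k,D,H,I], logical=[E,k,D,H,I,A,B,G,C]
After op 9 (swap(4, 2)): offset=4, physical=[A,B,G,C,E,k,I,H,D], logical=[E,k,I,H,D,A,B,G,C]
After op 10 (replace(4, 'h')): offset=4, physical=[A,B,G,C,E,k,I,H,h], logical=[E,k,I,H,h,A,B,G,C]
After op 11 (swap(5, 3)): offset=4, physical=[H,B,G,C,E,k,I,A,h], logical=[E,k,I,A,h,H,B,G,C]

Answer: I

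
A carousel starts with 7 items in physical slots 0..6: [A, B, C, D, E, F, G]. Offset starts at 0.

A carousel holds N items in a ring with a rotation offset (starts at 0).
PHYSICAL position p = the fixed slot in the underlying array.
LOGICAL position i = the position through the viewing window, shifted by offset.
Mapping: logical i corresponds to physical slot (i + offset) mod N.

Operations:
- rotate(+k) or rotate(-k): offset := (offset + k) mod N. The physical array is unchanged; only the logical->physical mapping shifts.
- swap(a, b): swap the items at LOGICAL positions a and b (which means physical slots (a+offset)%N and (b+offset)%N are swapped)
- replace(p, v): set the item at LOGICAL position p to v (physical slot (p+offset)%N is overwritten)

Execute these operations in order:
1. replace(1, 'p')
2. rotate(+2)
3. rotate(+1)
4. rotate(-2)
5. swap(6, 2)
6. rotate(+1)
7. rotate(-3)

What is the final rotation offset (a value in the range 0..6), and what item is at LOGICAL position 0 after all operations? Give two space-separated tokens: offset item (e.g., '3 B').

After op 1 (replace(1, 'p')): offset=0, physical=[A,p,C,D,E,F,G], logical=[A,p,C,D,E,F,G]
After op 2 (rotate(+2)): offset=2, physical=[A,p,C,D,E,F,G], logical=[C,D,E,F,G,A,p]
After op 3 (rotate(+1)): offset=3, physical=[A,p,C,D,E,F,G], logical=[D,E,F,G,A,p,C]
After op 4 (rotate(-2)): offset=1, physical=[A,p,C,D,E,F,G], logical=[p,C,D,E,F,G,A]
After op 5 (swap(6, 2)): offset=1, physical=[D,p,C,A,E,F,G], logical=[p,C,A,E,F,G,D]
After op 6 (rotate(+1)): offset=2, physical=[D,p,C,A,E,F,G], logical=[C,A,E,F,G,D,p]
After op 7 (rotate(-3)): offset=6, physical=[D,p,C,A,E,F,G], logical=[G,D,p,C,A,E,F]

Answer: 6 G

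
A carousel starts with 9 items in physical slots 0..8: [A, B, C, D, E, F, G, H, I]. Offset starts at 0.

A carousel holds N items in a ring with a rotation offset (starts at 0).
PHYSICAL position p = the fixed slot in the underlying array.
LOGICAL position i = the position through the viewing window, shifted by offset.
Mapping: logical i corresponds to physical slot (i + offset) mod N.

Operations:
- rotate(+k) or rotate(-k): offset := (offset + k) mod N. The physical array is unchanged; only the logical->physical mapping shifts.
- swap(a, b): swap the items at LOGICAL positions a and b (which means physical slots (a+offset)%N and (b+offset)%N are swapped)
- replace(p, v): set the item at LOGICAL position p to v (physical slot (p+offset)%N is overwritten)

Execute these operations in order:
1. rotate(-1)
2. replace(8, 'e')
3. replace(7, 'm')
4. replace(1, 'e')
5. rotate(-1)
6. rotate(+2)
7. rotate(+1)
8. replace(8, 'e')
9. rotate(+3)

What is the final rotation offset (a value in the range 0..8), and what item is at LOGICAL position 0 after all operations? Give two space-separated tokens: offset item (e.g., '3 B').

After op 1 (rotate(-1)): offset=8, physical=[A,B,C,D,E,F,G,H,I], logical=[I,A,B,C,D,E,F,G,H]
After op 2 (replace(8, 'e')): offset=8, physical=[A,B,C,D,E,F,G,e,I], logical=[I,A,B,C,D,E,F,G,e]
After op 3 (replace(7, 'm')): offset=8, physical=[A,B,C,D,E,F,m,e,I], logical=[I,A,B,C,D,E,F,m,e]
After op 4 (replace(1, 'e')): offset=8, physical=[e,B,C,D,E,F,m,e,I], logical=[I,e,B,C,D,E,F,m,e]
After op 5 (rotate(-1)): offset=7, physical=[e,B,C,D,E,F,m,e,I], logical=[e,I,e,B,C,D,E,F,m]
After op 6 (rotate(+2)): offset=0, physical=[e,B,C,D,E,F,m,e,I], logical=[e,B,C,D,E,F,m,e,I]
After op 7 (rotate(+1)): offset=1, physical=[e,B,C,D,E,F,m,e,I], logical=[B,C,D,E,F,m,e,I,e]
After op 8 (replace(8, 'e')): offset=1, physical=[e,B,C,D,E,F,m,e,I], logical=[B,C,D,E,F,m,e,I,e]
After op 9 (rotate(+3)): offset=4, physical=[e,B,C,D,E,F,m,e,I], logical=[E,F,m,e,I,e,B,C,D]

Answer: 4 E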